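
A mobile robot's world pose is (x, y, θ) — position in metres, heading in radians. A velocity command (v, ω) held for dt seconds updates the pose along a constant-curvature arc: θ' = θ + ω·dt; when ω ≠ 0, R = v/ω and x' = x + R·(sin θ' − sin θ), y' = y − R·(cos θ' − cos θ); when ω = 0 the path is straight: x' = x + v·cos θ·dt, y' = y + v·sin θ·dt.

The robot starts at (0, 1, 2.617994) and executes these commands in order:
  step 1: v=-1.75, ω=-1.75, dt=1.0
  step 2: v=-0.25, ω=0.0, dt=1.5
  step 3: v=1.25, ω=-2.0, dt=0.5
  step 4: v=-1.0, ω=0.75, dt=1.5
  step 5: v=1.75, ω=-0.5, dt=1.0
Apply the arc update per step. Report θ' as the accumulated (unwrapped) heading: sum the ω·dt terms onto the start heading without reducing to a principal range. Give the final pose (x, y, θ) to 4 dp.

step 1: θ'=0.8680 (R=1.0000) → pose (0.2630, -0.5124, 0.8680)
step 2: θ'=0.8680 (straight) → pose (0.0206, -0.7985, 0.8680)
step 3: θ'=-0.1320 (R=-0.6250) → pose (0.5798, -0.5829, -0.1320)
step 4: θ'=0.9930 (R=-1.3333) → pose (-0.7126, -1.1764, 0.9930)
step 5: θ'=0.4930 (R=-3.5000) → pose (0.5628, -0.0048, 0.4930)

(0.5628, -0.0048, 0.4930)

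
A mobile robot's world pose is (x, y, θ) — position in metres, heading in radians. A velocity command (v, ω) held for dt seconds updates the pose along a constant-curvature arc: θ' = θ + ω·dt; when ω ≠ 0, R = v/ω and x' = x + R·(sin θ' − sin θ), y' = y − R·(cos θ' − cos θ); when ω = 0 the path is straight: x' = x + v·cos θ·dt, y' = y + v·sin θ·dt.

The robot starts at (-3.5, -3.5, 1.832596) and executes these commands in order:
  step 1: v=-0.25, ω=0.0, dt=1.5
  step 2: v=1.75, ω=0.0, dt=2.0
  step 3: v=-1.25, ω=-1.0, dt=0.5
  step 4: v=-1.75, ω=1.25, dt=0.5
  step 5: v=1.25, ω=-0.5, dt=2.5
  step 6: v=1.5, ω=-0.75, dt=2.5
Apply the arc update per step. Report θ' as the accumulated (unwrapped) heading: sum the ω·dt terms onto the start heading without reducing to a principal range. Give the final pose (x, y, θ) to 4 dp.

step 1: θ'=1.8326 (straight) → pose (-3.4029, -3.8622, 1.8326)
step 2: θ'=1.8326 (straight) → pose (-4.3088, -0.4815, 1.8326)
step 3: θ'=1.3326 (R=1.2500) → pose (-4.3015, -1.0999, 1.3326)
step 4: θ'=1.9576 (R=-1.4000) → pose (-4.2376, -1.9584, 1.9576)
step 5: θ'=0.7076 (R=-2.5000) → pose (-3.5473, 0.8845, 0.7076)
step 6: θ'=-1.1674 (R=-2.0000) → pose (-0.4078, 0.1497, -1.1674)

(-0.4078, 0.1497, -1.1674)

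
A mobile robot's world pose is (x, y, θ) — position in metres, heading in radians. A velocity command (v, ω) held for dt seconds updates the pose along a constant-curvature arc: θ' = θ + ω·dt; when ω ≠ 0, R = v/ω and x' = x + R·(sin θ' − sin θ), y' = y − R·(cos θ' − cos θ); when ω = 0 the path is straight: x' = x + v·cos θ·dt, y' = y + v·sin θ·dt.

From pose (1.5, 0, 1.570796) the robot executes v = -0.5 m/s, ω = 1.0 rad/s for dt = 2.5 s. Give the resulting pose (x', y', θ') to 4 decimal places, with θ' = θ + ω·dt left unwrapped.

(2.4006, -0.2992, 4.0708)

θ' = 1.5708 + 1.0·2.5 = 4.0708
R = v/ω = -0.5/1.0 = -0.5000
x' = 1.5 + -0.5000·(sin 4.0708 − sin 1.5708) = 2.4006
y' = 0 − -0.5000·(cos 4.0708 − cos 1.5708) = -0.2992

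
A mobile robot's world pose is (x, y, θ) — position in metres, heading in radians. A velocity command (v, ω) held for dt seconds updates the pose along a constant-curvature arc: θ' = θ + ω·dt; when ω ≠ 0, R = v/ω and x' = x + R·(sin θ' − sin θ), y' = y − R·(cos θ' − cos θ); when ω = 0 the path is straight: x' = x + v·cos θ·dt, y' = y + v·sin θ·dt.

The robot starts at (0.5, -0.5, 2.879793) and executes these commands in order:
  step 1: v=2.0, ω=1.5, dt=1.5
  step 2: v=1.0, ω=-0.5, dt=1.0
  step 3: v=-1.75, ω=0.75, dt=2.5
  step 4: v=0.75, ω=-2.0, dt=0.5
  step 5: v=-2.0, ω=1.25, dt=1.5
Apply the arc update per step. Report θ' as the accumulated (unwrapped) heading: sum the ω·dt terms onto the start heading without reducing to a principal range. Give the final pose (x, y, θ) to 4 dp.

(-5.9385, -1.3429, 7.3798)

step 1: θ'=5.1298 (R=1.3333) → pose (-1.0640, -2.3284, 5.1298)
step 2: θ'=4.6298 (R=-2.0000) → pose (-0.8991, -3.3042, 4.6298)
step 3: θ'=6.5048 (R=-2.3333) → pose (-3.7373, -0.8354, 6.5048)
step 4: θ'=5.5048 (R=-0.3750) → pose (-3.3916, -0.9342, 5.5048)
step 5: θ'=7.3798 (R=-1.6000) → pose (-5.9385, -1.3429, 7.3798)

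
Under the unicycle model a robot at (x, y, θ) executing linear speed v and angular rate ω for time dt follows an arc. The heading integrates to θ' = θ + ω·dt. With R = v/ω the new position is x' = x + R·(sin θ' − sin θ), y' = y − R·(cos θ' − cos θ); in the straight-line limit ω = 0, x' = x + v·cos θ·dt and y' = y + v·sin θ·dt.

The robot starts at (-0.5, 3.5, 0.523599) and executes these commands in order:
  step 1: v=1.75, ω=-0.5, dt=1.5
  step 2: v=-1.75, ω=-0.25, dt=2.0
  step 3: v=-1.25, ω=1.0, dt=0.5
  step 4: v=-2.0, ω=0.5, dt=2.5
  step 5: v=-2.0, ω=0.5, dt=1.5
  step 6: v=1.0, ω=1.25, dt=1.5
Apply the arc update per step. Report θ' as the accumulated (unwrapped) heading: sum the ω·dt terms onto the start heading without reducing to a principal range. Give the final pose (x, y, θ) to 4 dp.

step 1: θ'=-0.2264 (R=-3.5000) → pose (2.0357, 3.8796, -0.2264)
step 2: θ'=-0.7264 (R=7.0000) → pose (-1.0423, 5.4680, -0.7264)
step 3: θ'=-0.2264 (R=-1.2500) → pose (-1.5920, 5.7516, -0.2264)
step 4: θ'=1.0236 (R=-4.0000) → pose (-5.9058, 3.9349, 1.0236)
step 5: θ'=1.7736 (R=-4.0000) → pose (-6.4079, 1.0480, 1.7736)
step 6: θ'=3.6486 (R=0.8000) → pose (-7.5799, 1.5863, 3.6486)

(-7.5799, 1.5863, 3.6486)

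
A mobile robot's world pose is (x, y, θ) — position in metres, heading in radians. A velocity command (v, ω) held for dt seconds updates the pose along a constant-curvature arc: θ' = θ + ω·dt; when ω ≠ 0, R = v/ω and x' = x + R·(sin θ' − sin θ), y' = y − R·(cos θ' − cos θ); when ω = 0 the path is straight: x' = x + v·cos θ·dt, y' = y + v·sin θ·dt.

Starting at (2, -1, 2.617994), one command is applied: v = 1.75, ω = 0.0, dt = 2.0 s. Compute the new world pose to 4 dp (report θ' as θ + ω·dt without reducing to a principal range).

(-1.0311, 0.7500, 2.6180)

θ' = 2.6180 + 0.0·2.0 = 2.6180
ω = 0 → straight: x' = 2 + 1.75·cos(2.6180)·2.0 = -1.0311
y' = -1 + 1.75·sin(2.6180)·2.0 = 0.7500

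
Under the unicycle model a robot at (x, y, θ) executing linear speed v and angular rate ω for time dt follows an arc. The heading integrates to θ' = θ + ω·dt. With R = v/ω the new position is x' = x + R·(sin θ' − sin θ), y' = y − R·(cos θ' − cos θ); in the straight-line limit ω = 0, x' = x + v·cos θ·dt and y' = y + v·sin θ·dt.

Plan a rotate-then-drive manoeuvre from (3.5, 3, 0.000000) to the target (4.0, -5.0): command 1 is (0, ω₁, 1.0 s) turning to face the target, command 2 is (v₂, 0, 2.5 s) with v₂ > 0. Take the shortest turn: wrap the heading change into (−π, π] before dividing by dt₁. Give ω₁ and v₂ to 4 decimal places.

ω₁ = -1.5084, v₂ = 3.2062

heading to target = atan2(-5−3, 4−3.5) = -1.5084
Δθ = wrap(-1.5084 − 0.0000) = -1.5084; ω₁ = Δθ/dt₁ = -1.5084
distance = √((4−3.5)² + (-5−3)²) = 8.0156; v₂ = distance/dt₂ = 3.2062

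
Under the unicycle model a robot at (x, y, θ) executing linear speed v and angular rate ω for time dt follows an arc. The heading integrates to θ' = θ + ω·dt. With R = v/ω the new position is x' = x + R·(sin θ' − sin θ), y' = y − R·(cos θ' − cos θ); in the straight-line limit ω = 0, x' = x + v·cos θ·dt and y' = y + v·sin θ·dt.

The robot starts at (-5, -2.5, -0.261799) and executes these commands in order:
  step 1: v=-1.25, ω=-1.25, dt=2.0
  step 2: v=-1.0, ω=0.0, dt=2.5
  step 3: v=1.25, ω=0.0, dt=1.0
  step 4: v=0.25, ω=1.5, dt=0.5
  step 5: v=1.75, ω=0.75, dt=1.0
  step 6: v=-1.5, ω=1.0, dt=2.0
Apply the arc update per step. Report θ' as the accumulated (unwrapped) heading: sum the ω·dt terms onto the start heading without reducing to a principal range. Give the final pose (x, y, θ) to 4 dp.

step 1: θ'=-2.7618 (R=1.0000) → pose (-5.1119, -0.6053, -2.7618)
step 2: θ'=-2.7618 (straight) → pose (-2.7901, 0.3215, -2.7618)
step 3: θ'=-2.7618 (straight) → pose (-3.9510, -0.1419, -2.7618)
step 4: θ'=-2.0118 (R=0.1667) → pose (-4.0399, -0.2256, -2.0118)
step 5: θ'=-1.2618 (R=2.3333) → pose (-4.1527, -1.9311, -1.2618)
step 6: θ'=0.7382 (R=-1.5000) → pose (-6.5910, -1.2778, 0.7382)

(-6.5910, -1.2778, 0.7382)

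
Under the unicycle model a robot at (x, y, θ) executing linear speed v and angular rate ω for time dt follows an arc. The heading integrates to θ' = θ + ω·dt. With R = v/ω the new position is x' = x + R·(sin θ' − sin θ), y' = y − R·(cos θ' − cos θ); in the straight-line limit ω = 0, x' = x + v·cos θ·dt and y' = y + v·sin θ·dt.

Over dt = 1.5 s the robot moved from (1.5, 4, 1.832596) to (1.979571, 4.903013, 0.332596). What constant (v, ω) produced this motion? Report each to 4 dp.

v = 0.7500, ω = -1.0000

Δθ = 0.332596 − 1.832596 = -1.500000
ω = Δθ/dt = -1.500000/1.5 = -1.0000
R = −Δy/(cos θ' − cos θ) = -0.7500
v = R·ω = -0.7500·-1.0000 = 0.7500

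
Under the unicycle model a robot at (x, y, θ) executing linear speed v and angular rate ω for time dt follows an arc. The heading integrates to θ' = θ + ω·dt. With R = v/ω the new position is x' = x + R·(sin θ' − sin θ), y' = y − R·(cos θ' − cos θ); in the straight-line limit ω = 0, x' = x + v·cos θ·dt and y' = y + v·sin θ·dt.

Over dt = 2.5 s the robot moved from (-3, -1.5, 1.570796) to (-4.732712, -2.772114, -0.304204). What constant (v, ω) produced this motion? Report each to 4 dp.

v = -1.0000, ω = -0.7500

Δθ = -0.304204 − 1.570796 = -1.875000
ω = Δθ/dt = -1.875000/2.5 = -0.7500
R = Δx/(sin θ' − sin θ) = 1.3333
v = R·ω = 1.3333·-0.7500 = -1.0000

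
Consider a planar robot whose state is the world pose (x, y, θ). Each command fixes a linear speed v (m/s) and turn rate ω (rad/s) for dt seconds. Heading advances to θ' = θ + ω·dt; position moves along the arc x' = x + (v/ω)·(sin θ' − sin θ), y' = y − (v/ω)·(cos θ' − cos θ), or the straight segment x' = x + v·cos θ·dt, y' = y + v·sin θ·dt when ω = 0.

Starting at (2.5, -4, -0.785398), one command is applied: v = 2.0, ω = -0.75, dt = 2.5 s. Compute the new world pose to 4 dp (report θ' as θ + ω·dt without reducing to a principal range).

θ' = -0.7854 + -0.75·2.5 = -2.6604
R = v/ω = 2.0/-0.75 = -2.6667
x' = 2.5 + -2.6667·(sin -2.6604 − sin -0.7854) = 1.8486
y' = -4 − -2.6667·(cos -2.6604 − cos -0.7854) = -8.2495

(1.8486, -8.2495, -2.6604)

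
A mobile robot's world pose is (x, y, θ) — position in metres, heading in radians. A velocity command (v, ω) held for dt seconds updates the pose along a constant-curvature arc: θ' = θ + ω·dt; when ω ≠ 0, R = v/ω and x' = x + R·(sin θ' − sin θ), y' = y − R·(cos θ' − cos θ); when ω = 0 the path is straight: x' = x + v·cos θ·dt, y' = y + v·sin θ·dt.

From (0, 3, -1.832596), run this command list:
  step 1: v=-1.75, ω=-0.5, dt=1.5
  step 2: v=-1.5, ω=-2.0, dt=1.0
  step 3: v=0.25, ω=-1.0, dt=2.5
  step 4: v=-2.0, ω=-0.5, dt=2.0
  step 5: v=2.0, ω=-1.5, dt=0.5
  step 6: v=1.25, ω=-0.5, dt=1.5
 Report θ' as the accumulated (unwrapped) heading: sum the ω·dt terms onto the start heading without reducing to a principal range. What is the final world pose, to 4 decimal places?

step 1: θ'=-2.5826 (R=3.5000) → pose (1.5246, 5.0614, -2.5826)
step 2: θ'=-4.5826 (R=0.7500) → pose (2.6660, 4.5226, -4.5826)
step 3: θ'=-7.0826 (R=-0.2500) → pose (3.0931, 4.7293, -7.0826)
step 4: θ'=-8.0826 (R=4.0000) → pose (2.0650, 8.4243, -8.0826)
step 5: θ'=-8.8326 (R=-1.3333) → pose (1.5106, 7.6202, -8.8326)
step 6: θ'=-9.5826 (R=-2.5000) → pose (-0.2778, 7.2255, -9.5826)

(-0.2778, 7.2255, -9.5826)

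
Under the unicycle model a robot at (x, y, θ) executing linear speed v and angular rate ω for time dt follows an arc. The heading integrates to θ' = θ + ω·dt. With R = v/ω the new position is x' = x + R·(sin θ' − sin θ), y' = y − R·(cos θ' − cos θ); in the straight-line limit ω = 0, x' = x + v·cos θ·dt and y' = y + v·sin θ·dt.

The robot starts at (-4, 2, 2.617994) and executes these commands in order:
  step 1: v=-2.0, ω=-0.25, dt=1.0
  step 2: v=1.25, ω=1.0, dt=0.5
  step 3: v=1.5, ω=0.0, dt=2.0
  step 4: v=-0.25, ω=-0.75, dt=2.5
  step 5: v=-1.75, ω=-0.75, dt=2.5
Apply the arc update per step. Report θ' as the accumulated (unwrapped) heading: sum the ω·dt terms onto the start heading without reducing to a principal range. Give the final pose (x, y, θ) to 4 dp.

(-9.4011, 1.2032, -0.8820)

step 1: θ'=2.3680 (R=8.0000) → pose (-2.4103, 0.7950, 2.3680)
step 2: θ'=2.8680 (R=1.2500) → pose (-2.9459, 1.1043, 2.8680)
step 3: θ'=2.8680 (straight) → pose (-5.8343, 1.9149, 2.8680)
step 4: θ'=0.9930 (R=0.3333) → pose (-5.6452, 1.4119, 0.9930)
step 5: θ'=-0.8820 (R=2.3333) → pose (-9.4011, 1.2032, -0.8820)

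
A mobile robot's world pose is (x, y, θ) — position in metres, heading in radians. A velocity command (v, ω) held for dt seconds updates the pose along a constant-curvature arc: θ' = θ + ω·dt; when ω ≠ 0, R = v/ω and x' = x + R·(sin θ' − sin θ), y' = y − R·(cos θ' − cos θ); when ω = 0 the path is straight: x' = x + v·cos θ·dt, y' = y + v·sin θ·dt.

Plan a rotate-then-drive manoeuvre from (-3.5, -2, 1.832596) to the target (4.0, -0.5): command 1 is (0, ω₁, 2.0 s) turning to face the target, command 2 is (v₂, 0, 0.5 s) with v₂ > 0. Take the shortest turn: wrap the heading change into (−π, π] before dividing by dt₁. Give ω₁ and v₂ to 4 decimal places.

ω₁ = -0.8176, v₂ = 15.2971

heading to target = atan2(-0.5−-2, 4−-3.5) = 0.1974
Δθ = wrap(0.1974 − 1.8326) = -1.6352; ω₁ = Δθ/dt₁ = -0.8176
distance = √((4−-3.5)² + (-0.5−-2)²) = 7.6485; v₂ = distance/dt₂ = 15.2971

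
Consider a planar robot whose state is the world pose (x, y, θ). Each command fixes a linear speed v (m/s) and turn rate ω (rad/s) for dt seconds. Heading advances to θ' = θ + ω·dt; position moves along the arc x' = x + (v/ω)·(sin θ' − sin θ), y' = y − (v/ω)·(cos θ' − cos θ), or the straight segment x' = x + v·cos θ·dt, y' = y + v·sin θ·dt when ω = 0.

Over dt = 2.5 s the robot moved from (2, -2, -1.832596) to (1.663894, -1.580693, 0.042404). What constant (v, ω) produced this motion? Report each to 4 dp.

Δθ = 0.042404 − -1.832596 = 1.875000
ω = Δθ/dt = 1.875000/2.5 = 0.7500
R = −Δy/(cos θ' − cos θ) = -0.3333
v = R·ω = -0.3333·0.7500 = -0.2500

v = -0.2500, ω = 0.7500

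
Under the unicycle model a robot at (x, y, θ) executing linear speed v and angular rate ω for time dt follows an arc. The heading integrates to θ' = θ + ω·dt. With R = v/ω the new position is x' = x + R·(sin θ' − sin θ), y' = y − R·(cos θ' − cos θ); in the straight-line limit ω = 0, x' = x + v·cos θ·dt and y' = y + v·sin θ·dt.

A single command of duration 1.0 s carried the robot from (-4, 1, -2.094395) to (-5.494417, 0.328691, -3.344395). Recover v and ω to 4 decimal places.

Δθ = -3.344395 − -2.094395 = -1.250000
ω = Δθ/dt = -1.250000/1.0 = -1.2500
R = Δx/(sin θ' − sin θ) = -1.4000
v = R·ω = -1.4000·-1.2500 = 1.7500

v = 1.7500, ω = -1.2500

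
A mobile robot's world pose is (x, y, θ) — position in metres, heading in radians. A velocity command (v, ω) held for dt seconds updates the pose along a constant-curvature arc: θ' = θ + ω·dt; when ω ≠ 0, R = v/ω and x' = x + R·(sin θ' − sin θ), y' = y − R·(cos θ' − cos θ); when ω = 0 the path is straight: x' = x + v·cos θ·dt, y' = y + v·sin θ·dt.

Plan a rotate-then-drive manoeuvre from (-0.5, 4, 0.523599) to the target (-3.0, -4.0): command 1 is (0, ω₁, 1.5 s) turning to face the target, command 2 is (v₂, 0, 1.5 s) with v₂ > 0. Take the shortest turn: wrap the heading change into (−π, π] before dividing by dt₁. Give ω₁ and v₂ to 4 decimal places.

heading to target = atan2(-4−4, -3−-0.5) = -1.8737
Δθ = wrap(-1.8737 − 0.5236) = -2.3973; ω₁ = Δθ/dt₁ = -1.5982
distance = √((-3−-0.5)² + (-4−4)²) = 8.3815; v₂ = distance/dt₂ = 5.5877

ω₁ = -1.5982, v₂ = 5.5877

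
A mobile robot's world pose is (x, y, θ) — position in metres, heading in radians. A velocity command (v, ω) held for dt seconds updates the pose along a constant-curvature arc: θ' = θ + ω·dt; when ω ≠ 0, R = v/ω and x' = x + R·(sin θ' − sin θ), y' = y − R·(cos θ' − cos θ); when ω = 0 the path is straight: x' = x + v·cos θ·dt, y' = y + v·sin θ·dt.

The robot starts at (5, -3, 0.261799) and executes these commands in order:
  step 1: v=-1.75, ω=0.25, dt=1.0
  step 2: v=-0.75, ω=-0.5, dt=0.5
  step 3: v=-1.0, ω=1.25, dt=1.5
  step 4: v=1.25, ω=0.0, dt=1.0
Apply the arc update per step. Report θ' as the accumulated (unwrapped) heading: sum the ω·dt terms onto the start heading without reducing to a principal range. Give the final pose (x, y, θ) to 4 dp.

step 1: θ'=0.5118 (R=-7.0000) → pose (3.3835, -3.6584, 0.5118)
step 2: θ'=0.2618 (R=1.5000) → pose (3.0371, -3.7995, 0.2618)
step 3: θ'=2.1368 (R=-0.8000) → pose (2.5689, -5.0013, 2.1368)
step 4: θ'=2.1368 (straight) → pose (1.8986, -3.9462, 2.1368)

(1.8986, -3.9462, 2.1368)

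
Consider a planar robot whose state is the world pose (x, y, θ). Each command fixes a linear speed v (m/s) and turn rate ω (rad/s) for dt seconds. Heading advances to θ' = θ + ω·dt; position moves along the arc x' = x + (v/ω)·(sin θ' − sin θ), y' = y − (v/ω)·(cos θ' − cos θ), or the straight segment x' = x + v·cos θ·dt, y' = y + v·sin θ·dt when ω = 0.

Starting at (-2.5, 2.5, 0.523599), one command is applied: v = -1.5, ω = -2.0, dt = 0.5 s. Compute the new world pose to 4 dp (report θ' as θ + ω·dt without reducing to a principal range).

θ' = 0.5236 + -2.0·0.5 = -0.4764
R = v/ω = -1.5/-2.0 = 0.7500
x' = -2.5 + 0.7500·(sin -0.4764 − sin 0.5236) = -3.2189
y' = 2.5 − 0.7500·(cos -0.4764 − cos 0.5236) = 2.4830

(-3.2189, 2.4830, -0.4764)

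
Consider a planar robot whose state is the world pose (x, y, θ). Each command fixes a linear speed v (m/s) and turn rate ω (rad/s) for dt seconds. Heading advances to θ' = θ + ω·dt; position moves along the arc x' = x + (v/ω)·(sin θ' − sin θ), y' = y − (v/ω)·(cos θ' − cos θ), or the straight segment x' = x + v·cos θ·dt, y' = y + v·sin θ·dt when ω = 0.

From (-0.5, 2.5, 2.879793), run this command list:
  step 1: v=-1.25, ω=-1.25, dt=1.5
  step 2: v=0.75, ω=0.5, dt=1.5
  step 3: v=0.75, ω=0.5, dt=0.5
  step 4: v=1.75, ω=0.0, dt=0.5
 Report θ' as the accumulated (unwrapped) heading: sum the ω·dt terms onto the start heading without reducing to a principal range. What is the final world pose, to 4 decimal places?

step 1: θ'=1.0048 (R=1.0000) → pose (0.0852, 0.9978, 1.0048)
step 2: θ'=1.7548 (R=1.5000) → pose (0.2938, 2.0766, 1.7548)
step 3: θ'=2.0048 (R=1.5000) → pose (0.1801, 2.4330, 2.0048)
step 4: θ'=2.0048 (straight) → pose (-0.1878, 3.2268, 2.0048)

(-0.1878, 3.2268, 2.0048)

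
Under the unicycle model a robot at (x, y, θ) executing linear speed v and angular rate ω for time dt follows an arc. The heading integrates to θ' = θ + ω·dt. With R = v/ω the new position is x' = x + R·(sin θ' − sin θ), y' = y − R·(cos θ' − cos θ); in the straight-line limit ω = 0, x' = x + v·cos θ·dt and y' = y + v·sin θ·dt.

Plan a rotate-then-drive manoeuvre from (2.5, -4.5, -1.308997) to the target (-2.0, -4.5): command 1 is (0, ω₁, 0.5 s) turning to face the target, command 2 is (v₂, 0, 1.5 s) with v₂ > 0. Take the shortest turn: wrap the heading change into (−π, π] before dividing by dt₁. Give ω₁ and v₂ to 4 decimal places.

ω₁ = -3.6652, v₂ = 3.0000

heading to target = atan2(-4.5−-4.5, -2−2.5) = 3.1416
Δθ = wrap(3.1416 − -1.3090) = -1.8326; ω₁ = Δθ/dt₁ = -3.6652
distance = √((-2−2.5)² + (-4.5−-4.5)²) = 4.5000; v₂ = distance/dt₂ = 3.0000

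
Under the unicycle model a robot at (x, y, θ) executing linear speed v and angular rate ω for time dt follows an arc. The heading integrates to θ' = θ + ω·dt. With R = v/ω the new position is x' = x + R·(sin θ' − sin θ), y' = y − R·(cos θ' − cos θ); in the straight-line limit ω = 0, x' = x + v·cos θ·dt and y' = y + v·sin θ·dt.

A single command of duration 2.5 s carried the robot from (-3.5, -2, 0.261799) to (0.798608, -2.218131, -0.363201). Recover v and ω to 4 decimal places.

v = 1.7500, ω = -0.2500

Δθ = -0.363201 − 0.261799 = -0.625000
ω = Δθ/dt = -0.625000/2.5 = -0.2500
R = Δx/(sin θ' − sin θ) = -7.0000
v = R·ω = -7.0000·-0.2500 = 1.7500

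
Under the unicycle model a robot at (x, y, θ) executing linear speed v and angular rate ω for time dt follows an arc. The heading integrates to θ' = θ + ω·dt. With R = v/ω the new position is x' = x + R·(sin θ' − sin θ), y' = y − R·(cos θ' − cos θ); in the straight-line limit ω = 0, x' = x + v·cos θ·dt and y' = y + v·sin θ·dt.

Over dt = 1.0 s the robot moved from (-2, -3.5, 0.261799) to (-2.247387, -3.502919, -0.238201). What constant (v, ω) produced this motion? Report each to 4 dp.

Δθ = -0.238201 − 0.261799 = -0.500000
ω = Δθ/dt = -0.500000/1.0 = -0.5000
R = Δx/(sin θ' − sin θ) = 0.5000
v = R·ω = 0.5000·-0.5000 = -0.2500

v = -0.2500, ω = -0.5000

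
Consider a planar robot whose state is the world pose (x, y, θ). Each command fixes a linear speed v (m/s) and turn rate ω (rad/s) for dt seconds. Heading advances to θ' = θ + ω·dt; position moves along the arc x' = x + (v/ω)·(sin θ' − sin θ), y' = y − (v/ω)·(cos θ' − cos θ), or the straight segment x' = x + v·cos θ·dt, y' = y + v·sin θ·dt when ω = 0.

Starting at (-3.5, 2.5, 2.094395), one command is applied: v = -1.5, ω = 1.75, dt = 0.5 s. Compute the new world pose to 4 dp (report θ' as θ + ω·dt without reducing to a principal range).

(-2.9046, 2.0841, 2.9694)

θ' = 2.0944 + 1.75·0.5 = 2.9694
R = v/ω = -1.5/1.75 = -0.8571
x' = -3.5 + -0.8571·(sin 2.9694 − sin 2.0944) = -2.9046
y' = 2.5 − -0.8571·(cos 2.9694 − cos 2.0944) = 2.0841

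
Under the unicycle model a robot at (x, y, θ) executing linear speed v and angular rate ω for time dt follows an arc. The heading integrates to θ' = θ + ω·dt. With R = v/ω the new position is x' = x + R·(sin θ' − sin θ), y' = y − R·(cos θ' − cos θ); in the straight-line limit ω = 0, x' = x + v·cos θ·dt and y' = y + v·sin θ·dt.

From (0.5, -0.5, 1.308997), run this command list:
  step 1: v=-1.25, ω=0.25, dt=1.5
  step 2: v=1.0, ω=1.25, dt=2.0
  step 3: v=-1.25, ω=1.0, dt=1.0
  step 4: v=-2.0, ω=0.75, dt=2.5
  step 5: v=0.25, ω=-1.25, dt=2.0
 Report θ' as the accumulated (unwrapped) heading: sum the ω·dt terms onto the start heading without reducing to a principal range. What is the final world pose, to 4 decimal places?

step 1: θ'=1.6840 (R=-5.0000) → pose (0.3616, -2.3589, 1.6840)
step 2: θ'=4.1840 (R=0.8000) → pose (-1.1241, -2.0459, 4.1840)
step 3: θ'=5.1840 (R=-1.2500) → pose (-1.0901, -0.8479, 5.1840)
step 4: θ'=7.0590 (R=-2.6667) → pose (-5.3331, -0.1558, 7.0590)
step 5: θ'=4.5590 (R=-0.2000) → pose (-4.9954, -0.3291, 4.5590)

(-4.9954, -0.3291, 4.5590)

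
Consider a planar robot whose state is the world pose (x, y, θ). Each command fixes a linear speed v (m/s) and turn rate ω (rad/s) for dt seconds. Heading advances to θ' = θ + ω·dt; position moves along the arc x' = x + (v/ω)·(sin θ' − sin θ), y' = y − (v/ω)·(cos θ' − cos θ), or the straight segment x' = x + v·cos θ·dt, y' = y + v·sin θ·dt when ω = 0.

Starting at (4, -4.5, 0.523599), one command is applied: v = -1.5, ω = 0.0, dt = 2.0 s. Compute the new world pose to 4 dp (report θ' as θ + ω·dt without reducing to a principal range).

θ' = 0.5236 + 0.0·2.0 = 0.5236
ω = 0 → straight: x' = 4 + -1.5·cos(0.5236)·2.0 = 1.4019
y' = -4.5 + -1.5·sin(0.5236)·2.0 = -6.0000

(1.4019, -6.0000, 0.5236)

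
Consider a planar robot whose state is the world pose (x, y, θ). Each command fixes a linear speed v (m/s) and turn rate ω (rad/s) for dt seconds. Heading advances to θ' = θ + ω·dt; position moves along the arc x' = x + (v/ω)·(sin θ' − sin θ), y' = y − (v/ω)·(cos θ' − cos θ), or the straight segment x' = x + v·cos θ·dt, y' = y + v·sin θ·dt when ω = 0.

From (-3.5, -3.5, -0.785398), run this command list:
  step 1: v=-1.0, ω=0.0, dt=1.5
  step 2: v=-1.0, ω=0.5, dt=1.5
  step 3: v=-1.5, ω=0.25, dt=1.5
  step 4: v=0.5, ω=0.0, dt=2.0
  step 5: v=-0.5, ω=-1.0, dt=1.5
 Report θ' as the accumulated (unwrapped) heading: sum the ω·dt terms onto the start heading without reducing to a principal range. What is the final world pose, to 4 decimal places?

step 1: θ'=-0.7854 (straight) → pose (-4.5607, -2.4393, -0.7854)
step 2: θ'=-0.0354 (R=-2.0000) → pose (-5.9041, -1.8548, -0.0354)
step 3: θ'=0.3396 (R=-6.0000) → pose (-8.1151, -2.1937, 0.3396)
step 4: θ'=0.3396 (straight) → pose (-7.1722, -1.8606, 0.3396)
step 5: θ'=-1.1604 (R=0.5000) → pose (-7.7973, -1.5887, -1.1604)

(-7.7973, -1.5887, -1.1604)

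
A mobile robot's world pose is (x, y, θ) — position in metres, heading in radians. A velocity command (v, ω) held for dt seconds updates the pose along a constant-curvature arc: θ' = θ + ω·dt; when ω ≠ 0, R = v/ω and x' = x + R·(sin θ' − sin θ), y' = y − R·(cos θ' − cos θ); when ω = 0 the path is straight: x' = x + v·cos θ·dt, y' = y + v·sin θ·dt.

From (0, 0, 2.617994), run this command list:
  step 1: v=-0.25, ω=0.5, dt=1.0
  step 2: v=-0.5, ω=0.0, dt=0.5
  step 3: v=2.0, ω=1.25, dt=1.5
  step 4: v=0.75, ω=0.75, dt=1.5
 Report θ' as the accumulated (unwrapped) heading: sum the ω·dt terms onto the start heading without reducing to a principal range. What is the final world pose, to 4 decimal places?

(-0.2906, -2.8249, 6.1180)

step 1: θ'=3.1180 (R=-0.5000) → pose (0.2382, -0.0668, 3.1180)
step 2: θ'=3.1180 (straight) → pose (0.4881, -0.0727, 3.1180)
step 3: θ'=4.9930 (R=1.6000) → pose (-1.0870, -2.1154, 4.9930)
step 4: θ'=6.1180 (R=1.0000) → pose (-0.2906, -2.8249, 6.1180)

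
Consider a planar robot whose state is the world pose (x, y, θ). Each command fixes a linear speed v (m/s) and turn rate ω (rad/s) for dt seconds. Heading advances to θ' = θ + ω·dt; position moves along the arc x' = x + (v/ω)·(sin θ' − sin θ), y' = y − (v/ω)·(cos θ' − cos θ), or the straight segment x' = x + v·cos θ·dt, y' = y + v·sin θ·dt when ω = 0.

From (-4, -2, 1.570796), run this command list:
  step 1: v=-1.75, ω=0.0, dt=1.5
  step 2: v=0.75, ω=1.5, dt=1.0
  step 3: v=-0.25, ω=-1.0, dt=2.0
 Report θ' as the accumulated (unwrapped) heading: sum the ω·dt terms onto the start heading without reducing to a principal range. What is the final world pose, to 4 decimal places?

step 1: θ'=1.5708 (straight) → pose (-4.0000, -4.6250, 1.5708)
step 2: θ'=3.0708 (R=0.5000) → pose (-4.4646, -4.1263, 3.0708)
step 3: θ'=1.0708 (R=0.2500) → pose (-4.2629, -4.4955, 1.0708)

(-4.2629, -4.4955, 1.0708)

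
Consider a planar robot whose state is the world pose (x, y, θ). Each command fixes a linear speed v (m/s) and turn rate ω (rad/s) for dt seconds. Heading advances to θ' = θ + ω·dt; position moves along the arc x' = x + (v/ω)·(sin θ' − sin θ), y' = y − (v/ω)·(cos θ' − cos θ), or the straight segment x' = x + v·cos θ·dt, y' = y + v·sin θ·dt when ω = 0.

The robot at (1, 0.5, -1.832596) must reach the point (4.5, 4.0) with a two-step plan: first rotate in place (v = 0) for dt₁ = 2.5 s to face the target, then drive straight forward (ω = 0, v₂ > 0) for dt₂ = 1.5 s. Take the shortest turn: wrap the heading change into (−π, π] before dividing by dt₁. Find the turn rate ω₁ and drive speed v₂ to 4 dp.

heading to target = atan2(4−0.5, 4.5−1) = 0.7854
Δθ = wrap(0.7854 − -1.8326) = 2.6180; ω₁ = Δθ/dt₁ = 1.0472
distance = √((4.5−1)² + (4−0.5)²) = 4.9497; v₂ = distance/dt₂ = 3.2998

ω₁ = 1.0472, v₂ = 3.2998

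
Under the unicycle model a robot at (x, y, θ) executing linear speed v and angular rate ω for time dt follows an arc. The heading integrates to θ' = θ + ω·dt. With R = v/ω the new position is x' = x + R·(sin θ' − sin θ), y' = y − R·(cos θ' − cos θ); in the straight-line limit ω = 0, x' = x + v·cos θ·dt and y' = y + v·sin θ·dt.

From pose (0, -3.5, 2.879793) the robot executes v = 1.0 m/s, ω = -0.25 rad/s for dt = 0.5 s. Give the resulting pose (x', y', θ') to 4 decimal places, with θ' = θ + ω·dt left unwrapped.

(-0.4736, -3.3408, 2.7548)

θ' = 2.8798 + -0.25·0.5 = 2.7548
R = v/ω = 1.0/-0.25 = -4.0000
x' = 0 + -4.0000·(sin 2.7548 − sin 2.8798) = -0.4736
y' = -3.5 − -4.0000·(cos 2.7548 − cos 2.8798) = -3.3408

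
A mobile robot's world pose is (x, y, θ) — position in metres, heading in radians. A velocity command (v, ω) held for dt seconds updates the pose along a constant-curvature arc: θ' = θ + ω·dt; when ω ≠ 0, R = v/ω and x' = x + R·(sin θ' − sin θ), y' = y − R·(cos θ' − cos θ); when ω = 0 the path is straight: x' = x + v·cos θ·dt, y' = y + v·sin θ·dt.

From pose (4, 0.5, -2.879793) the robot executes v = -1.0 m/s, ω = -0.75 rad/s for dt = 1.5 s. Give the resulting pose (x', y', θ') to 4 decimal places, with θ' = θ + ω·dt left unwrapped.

θ' = -2.8798 + -0.75·1.5 = -4.0048
R = v/ω = -1.0/-0.75 = 1.3333
x' = 4 + 1.3333·(sin -4.0048 − sin -2.8798) = 5.3583
y' = 0.5 − 1.3333·(cos -4.0048 − cos -2.8798) = 0.0788

(5.3583, 0.0788, -4.0048)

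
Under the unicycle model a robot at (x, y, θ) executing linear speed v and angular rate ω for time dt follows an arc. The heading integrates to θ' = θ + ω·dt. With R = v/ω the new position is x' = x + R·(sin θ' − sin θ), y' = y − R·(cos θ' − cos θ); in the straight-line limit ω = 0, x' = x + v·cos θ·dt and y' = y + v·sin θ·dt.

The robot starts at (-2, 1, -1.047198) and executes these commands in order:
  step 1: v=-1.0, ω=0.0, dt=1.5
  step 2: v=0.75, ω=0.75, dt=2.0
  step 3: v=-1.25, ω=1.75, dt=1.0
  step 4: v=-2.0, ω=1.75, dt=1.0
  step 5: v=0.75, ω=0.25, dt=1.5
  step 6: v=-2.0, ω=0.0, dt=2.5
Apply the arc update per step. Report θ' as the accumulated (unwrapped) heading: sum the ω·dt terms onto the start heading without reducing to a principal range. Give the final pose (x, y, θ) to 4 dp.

step 1: θ'=-1.0472 (straight) → pose (-2.7500, 2.2990, -1.0472)
step 2: θ'=0.4528 (R=1.0000) → pose (-1.4465, 1.8998, 0.4528)
step 3: θ'=2.2028 (R=-0.7143) → pose (-1.7103, 0.8355, 2.2028)
step 4: θ'=3.9528 (R=-1.1429) → pose (0.0405, 0.7237, 3.9528)
step 5: θ'=4.3278 (R=3.0000) → pose (-0.5650, -0.2166, 4.3278)
step 6: θ'=4.3278 (straight) → pose (1.3109, 4.4181, 4.3278)

(1.3109, 4.4181, 4.3278)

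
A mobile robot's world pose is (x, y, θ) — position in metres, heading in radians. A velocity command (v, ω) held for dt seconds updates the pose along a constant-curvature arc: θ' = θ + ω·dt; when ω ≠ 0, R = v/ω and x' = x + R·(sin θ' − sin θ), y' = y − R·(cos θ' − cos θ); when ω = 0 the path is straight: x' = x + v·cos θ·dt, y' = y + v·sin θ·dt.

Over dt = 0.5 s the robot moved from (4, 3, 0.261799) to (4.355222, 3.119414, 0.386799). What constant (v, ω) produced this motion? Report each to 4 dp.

v = 0.7500, ω = 0.2500

Δθ = 0.386799 − 0.261799 = 0.125000
ω = Δθ/dt = 0.125000/0.5 = 0.2500
R = Δx/(sin θ' − sin θ) = 3.0000
v = R·ω = 3.0000·0.2500 = 0.7500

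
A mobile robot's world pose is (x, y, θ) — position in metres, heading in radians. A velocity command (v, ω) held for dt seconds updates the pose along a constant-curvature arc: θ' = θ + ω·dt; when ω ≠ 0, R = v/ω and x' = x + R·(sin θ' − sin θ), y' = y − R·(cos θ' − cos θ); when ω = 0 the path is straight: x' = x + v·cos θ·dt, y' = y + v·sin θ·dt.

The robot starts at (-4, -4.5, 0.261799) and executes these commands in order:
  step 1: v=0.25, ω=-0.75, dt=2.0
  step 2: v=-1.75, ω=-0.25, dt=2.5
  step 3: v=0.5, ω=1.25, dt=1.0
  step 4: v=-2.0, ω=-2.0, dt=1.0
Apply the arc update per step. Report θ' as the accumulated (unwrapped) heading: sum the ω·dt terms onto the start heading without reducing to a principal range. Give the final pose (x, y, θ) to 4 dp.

(-3.4610, 0.8291, -2.6132)

step 1: θ'=-1.2382 (R=-0.3333) → pose (-3.5987, -4.7131, -1.2382)
step 2: θ'=-1.8632 (R=7.0000) → pose (-3.6851, -0.4099, -1.8632)
step 3: θ'=-0.6132 (R=0.4000) → pose (-3.5323, -0.8523, -0.6132)
step 4: θ'=-2.6132 (R=1.0000) → pose (-3.4610, 0.8291, -2.6132)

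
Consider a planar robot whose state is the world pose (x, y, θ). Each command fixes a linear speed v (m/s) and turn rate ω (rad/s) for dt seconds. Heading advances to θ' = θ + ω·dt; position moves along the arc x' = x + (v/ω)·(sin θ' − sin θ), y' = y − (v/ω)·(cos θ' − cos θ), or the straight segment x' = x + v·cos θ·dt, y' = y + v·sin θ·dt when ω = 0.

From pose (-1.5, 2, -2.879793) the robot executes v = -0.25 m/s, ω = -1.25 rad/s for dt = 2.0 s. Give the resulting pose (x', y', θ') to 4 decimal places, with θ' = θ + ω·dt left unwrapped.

θ' = -2.8798 + -1.25·2.0 = -5.3798
R = v/ω = -0.25/-1.25 = 0.2000
x' = -1.5 + 0.2000·(sin -5.3798 − sin -2.8798) = -1.2911
y' = 2 − 0.2000·(cos -5.3798 − cos -2.8798) = 1.6830

(-1.2911, 1.6830, -5.3798)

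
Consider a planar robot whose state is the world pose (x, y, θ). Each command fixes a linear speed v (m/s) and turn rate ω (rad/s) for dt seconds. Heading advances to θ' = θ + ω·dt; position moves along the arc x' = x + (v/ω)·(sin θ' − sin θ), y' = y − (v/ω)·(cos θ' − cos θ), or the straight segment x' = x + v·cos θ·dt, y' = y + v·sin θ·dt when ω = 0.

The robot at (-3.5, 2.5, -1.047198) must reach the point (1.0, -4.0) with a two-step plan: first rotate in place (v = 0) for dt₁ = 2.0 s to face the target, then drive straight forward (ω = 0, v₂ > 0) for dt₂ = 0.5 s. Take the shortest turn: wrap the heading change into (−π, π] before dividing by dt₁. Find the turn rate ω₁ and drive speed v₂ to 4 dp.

ω₁ = 0.0410, v₂ = 15.8114

heading to target = atan2(-4−2.5, 1−-3.5) = -0.9653
Δθ = wrap(-0.9653 − -1.0472) = 0.0819; ω₁ = Δθ/dt₁ = 0.0410
distance = √((1−-3.5)² + (-4−2.5)²) = 7.9057; v₂ = distance/dt₂ = 15.8114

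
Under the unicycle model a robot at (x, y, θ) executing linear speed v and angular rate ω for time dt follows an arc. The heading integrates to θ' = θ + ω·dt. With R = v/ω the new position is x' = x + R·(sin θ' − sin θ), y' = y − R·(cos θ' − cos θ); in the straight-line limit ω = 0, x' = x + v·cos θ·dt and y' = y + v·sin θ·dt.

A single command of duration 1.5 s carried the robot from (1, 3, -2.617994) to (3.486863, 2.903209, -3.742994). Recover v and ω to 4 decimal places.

Δθ = -3.742994 − -2.617994 = -1.125000
ω = Δθ/dt = -1.125000/1.5 = -0.7500
R = Δx/(sin θ' − sin θ) = 2.3333
v = R·ω = 2.3333·-0.7500 = -1.7500

v = -1.7500, ω = -0.7500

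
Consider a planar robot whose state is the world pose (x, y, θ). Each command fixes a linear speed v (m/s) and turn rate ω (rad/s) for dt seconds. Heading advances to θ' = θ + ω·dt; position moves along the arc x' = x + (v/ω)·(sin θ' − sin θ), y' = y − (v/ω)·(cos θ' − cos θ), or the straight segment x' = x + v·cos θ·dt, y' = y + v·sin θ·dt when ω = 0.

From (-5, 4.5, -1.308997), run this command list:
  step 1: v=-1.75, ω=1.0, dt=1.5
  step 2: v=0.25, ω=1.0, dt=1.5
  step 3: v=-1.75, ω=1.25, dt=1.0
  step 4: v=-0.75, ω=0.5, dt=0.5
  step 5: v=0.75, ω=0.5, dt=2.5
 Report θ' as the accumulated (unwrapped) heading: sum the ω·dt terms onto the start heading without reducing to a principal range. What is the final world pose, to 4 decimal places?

(-6.7090, 3.7123, 4.4410)

step 1: θ'=0.1910 (R=-1.7500) → pose (-7.0226, 5.7652, 0.1910)
step 2: θ'=1.6910 (R=0.2500) → pose (-6.8219, 6.0407, 1.6910)
step 3: θ'=2.9410 (R=-1.4000) → pose (-5.7109, 4.8366, 2.9410)
step 4: θ'=3.1910 (R=-1.5000) → pose (-5.3380, 4.8084, 3.1910)
step 5: θ'=4.4410 (R=1.5000) → pose (-6.7090, 3.7123, 4.4410)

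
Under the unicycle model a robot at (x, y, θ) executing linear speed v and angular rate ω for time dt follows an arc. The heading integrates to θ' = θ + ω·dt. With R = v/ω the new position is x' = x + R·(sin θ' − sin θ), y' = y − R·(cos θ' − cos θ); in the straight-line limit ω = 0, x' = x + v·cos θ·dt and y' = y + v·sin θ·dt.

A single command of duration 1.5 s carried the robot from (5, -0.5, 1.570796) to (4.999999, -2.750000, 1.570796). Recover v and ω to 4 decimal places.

Δθ = 1.570796 − 1.570796 = 0.000000
ω = Δθ/dt = 0.000000/1.5 = 0.0000
ω = 0 → v = (Δx·cos θ + Δy·sin θ)/dt = -1.5000

v = -1.5000, ω = 0.0000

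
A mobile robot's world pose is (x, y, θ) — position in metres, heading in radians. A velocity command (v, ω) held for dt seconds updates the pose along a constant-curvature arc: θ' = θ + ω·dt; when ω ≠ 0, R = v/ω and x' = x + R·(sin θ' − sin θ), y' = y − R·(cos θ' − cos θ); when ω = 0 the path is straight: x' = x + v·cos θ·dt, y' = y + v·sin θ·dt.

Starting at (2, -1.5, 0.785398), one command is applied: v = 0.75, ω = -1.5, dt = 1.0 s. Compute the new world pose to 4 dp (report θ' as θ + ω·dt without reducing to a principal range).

(2.6812, -1.4759, -0.7146)

θ' = 0.7854 + -1.5·1.0 = -0.7146
R = v/ω = 0.75/-1.5 = -0.5000
x' = 2 + -0.5000·(sin -0.7146 − sin 0.7854) = 2.6812
y' = -1.5 − -0.5000·(cos -0.7146 − cos 0.7854) = -1.4759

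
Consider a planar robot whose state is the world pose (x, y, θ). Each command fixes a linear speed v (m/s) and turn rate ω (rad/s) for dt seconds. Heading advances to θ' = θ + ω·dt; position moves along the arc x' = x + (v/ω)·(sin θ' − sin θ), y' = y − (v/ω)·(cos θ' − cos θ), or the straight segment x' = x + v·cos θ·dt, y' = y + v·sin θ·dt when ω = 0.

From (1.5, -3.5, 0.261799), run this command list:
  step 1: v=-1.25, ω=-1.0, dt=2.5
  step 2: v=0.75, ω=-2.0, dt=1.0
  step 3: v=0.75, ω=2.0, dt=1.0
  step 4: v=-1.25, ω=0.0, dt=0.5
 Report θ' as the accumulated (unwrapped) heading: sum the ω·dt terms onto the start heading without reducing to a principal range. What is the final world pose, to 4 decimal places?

(-0.6748, -0.9063, -2.2382)

step 1: θ'=-2.2382 (R=1.2500) → pose (0.1947, -1.5189, -2.2382)
step 2: θ'=-4.2382 (R=-0.3750) → pose (-0.4335, -1.4580, -4.2382)
step 3: θ'=-2.2382 (R=0.3750) → pose (-1.0616, -1.3972, -2.2382)
step 4: θ'=-2.2382 (straight) → pose (-0.6748, -0.9063, -2.2382)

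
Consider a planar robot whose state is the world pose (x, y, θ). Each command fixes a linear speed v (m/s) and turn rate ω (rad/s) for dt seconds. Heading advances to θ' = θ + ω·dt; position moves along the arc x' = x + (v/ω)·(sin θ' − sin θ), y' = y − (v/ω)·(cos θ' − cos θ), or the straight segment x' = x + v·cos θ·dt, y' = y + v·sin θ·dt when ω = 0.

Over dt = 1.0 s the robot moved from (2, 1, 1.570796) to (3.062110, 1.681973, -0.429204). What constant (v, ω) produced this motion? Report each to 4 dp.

Δθ = -0.429204 − 1.570796 = -2.000000
ω = Δθ/dt = -2.000000/1.0 = -2.0000
R = Δx/(sin θ' − sin θ) = -0.7500
v = R·ω = -0.7500·-2.0000 = 1.5000

v = 1.5000, ω = -2.0000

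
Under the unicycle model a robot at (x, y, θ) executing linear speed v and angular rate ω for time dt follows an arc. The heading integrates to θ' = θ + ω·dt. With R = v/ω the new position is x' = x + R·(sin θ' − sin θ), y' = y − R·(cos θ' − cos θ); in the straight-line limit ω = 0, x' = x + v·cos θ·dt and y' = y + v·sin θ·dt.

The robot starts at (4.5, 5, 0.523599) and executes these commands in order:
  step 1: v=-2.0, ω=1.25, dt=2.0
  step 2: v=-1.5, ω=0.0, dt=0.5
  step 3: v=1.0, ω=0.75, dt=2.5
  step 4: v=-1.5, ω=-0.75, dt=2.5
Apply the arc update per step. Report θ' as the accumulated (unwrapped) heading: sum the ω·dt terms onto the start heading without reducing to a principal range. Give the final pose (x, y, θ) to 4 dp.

(6.5901, 2.7226, 3.0236)

step 1: θ'=3.0236 (R=-1.6000) → pose (5.1116, 2.0255, 3.0236)
step 2: θ'=3.0236 (straight) → pose (5.8564, 1.9372, 3.0236)
step 3: θ'=4.8986 (R=1.3333) → pose (4.3892, 0.3663, 4.8986)
step 4: θ'=3.0236 (R=2.0000) → pose (6.5901, 2.7226, 3.0236)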